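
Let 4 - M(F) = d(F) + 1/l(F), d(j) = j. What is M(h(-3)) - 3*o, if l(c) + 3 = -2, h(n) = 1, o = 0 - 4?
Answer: 76/5 ≈ 15.200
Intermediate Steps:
o = -4
l(c) = -5 (l(c) = -3 - 2 = -5)
M(F) = 21/5 - F (M(F) = 4 - (F + 1/(-5)) = 4 - (F - ⅕) = 4 - (-⅕ + F) = 4 + (⅕ - F) = 21/5 - F)
M(h(-3)) - 3*o = (21/5 - 1*1) - 3*(-4) = (21/5 - 1) + 12 = 16/5 + 12 = 76/5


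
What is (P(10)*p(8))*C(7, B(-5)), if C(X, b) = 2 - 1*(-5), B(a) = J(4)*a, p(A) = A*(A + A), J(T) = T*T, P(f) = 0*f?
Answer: 0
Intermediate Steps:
P(f) = 0
J(T) = T²
p(A) = 2*A² (p(A) = A*(2*A) = 2*A²)
B(a) = 16*a (B(a) = 4²*a = 16*a)
C(X, b) = 7 (C(X, b) = 2 + 5 = 7)
(P(10)*p(8))*C(7, B(-5)) = (0*(2*8²))*7 = (0*(2*64))*7 = (0*128)*7 = 0*7 = 0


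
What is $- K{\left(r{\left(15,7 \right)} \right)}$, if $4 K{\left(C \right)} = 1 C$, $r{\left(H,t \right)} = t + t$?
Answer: $- \frac{7}{2} \approx -3.5$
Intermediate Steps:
$r{\left(H,t \right)} = 2 t$
$K{\left(C \right)} = \frac{C}{4}$ ($K{\left(C \right)} = \frac{1 C}{4} = \frac{C}{4}$)
$- K{\left(r{\left(15,7 \right)} \right)} = - \frac{2 \cdot 7}{4} = - \frac{14}{4} = \left(-1\right) \frac{7}{2} = - \frac{7}{2}$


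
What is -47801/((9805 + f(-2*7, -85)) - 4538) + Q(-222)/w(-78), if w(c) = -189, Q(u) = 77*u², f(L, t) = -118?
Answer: -310298567/15447 ≈ -20088.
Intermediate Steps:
-47801/((9805 + f(-2*7, -85)) - 4538) + Q(-222)/w(-78) = -47801/((9805 - 118) - 4538) + (77*(-222)²)/(-189) = -47801/(9687 - 4538) + (77*49284)*(-1/189) = -47801/5149 + 3794868*(-1/189) = -47801*1/5149 - 60236/3 = -47801/5149 - 60236/3 = -310298567/15447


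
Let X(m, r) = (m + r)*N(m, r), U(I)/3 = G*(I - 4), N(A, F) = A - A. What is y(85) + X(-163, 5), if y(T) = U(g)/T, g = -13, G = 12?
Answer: -36/5 ≈ -7.2000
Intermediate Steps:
N(A, F) = 0
U(I) = -144 + 36*I (U(I) = 3*(12*(I - 4)) = 3*(12*(-4 + I)) = 3*(-48 + 12*I) = -144 + 36*I)
X(m, r) = 0 (X(m, r) = (m + r)*0 = 0)
y(T) = -612/T (y(T) = (-144 + 36*(-13))/T = (-144 - 468)/T = -612/T)
y(85) + X(-163, 5) = -612/85 + 0 = -612*1/85 + 0 = -36/5 + 0 = -36/5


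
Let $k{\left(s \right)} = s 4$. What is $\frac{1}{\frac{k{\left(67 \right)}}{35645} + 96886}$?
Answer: $\frac{35645}{3453501738} \approx 1.0321 \cdot 10^{-5}$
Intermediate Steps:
$k{\left(s \right)} = 4 s$
$\frac{1}{\frac{k{\left(67 \right)}}{35645} + 96886} = \frac{1}{\frac{4 \cdot 67}{35645} + 96886} = \frac{1}{268 \cdot \frac{1}{35645} + 96886} = \frac{1}{\frac{268}{35645} + 96886} = \frac{1}{\frac{3453501738}{35645}} = \frac{35645}{3453501738}$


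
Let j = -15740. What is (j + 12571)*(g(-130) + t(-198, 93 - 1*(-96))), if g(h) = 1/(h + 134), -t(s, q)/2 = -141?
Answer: -3577801/4 ≈ -8.9445e+5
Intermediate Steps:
t(s, q) = 282 (t(s, q) = -2*(-141) = 282)
g(h) = 1/(134 + h)
(j + 12571)*(g(-130) + t(-198, 93 - 1*(-96))) = (-15740 + 12571)*(1/(134 - 130) + 282) = -3169*(1/4 + 282) = -3169*1129/4 = -3577801/4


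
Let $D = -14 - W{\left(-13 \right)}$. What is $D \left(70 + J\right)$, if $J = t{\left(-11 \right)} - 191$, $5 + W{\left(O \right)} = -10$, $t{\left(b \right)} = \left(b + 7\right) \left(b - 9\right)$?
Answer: $-41$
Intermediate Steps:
$t{\left(b \right)} = \left(-9 + b\right) \left(7 + b\right)$ ($t{\left(b \right)} = \left(7 + b\right) \left(-9 + b\right) = \left(-9 + b\right) \left(7 + b\right)$)
$W{\left(O \right)} = -15$ ($W{\left(O \right)} = -5 - 10 = -15$)
$J = -111$ ($J = \left(-63 + \left(-11\right)^{2} - -22\right) - 191 = \left(-63 + 121 + 22\right) - 191 = 80 - 191 = -111$)
$D = 1$ ($D = -14 - -15 = -14 + 15 = 1$)
$D \left(70 + J\right) = 1 \left(70 - 111\right) = 1 \left(-41\right) = -41$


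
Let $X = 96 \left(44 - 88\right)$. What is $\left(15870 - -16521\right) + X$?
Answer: $28167$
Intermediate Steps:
$X = -4224$ ($X = 96 \left(-44\right) = -4224$)
$\left(15870 - -16521\right) + X = \left(15870 - -16521\right) - 4224 = \left(15870 + 16521\right) - 4224 = 32391 - 4224 = 28167$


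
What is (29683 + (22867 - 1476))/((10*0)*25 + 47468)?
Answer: 25537/23734 ≈ 1.0760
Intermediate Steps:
(29683 + (22867 - 1476))/((10*0)*25 + 47468) = (29683 + 21391)/(0*25 + 47468) = 51074/(0 + 47468) = 51074/47468 = 51074*(1/47468) = 25537/23734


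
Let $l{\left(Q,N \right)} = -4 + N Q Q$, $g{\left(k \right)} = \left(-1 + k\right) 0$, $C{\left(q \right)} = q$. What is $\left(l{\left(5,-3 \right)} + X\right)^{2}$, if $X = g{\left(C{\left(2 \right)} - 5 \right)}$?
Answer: $6241$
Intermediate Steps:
$g{\left(k \right)} = 0$
$l{\left(Q,N \right)} = -4 + N Q^{2}$
$X = 0$
$\left(l{\left(5,-3 \right)} + X\right)^{2} = \left(\left(-4 - 3 \cdot 5^{2}\right) + 0\right)^{2} = \left(\left(-4 - 75\right) + 0\right)^{2} = \left(-79 + 0\right)^{2} = \left(-79\right)^{2} = 6241$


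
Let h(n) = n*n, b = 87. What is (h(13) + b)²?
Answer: 65536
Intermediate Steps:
h(n) = n²
(h(13) + b)² = (13² + 87)² = (169 + 87)² = 256² = 65536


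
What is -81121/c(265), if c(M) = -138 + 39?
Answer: 81121/99 ≈ 819.40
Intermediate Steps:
c(M) = -99
-81121/c(265) = -81121/(-99) = -81121*(-1/99) = 81121/99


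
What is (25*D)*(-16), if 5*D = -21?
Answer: 1680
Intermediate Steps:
D = -21/5 (D = (⅕)*(-21) = -21/5 ≈ -4.2000)
(25*D)*(-16) = (25*(-21/5))*(-16) = -105*(-16) = 1680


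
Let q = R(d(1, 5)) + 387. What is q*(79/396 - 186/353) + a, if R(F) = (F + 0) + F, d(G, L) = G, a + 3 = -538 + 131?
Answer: -75117221/139788 ≈ -537.37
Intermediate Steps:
a = -410 (a = -3 + (-538 + 131) = -3 - 407 = -410)
R(F) = 2*F (R(F) = F + F = 2*F)
q = 389 (q = 2*1 + 387 = 2 + 387 = 389)
q*(79/396 - 186/353) + a = 389*(79/396 - 186/353) - 410 = 389*(-45769/139788) - 410 = -17804141/139788 - 410 = -75117221/139788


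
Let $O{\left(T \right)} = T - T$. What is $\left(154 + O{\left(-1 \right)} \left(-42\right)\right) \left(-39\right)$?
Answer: $-6006$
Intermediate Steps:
$O{\left(T \right)} = 0$
$\left(154 + O{\left(-1 \right)} \left(-42\right)\right) \left(-39\right) = \left(154 + 0 \left(-42\right)\right) \left(-39\right) = \left(154 + 0\right) \left(-39\right) = 154 \left(-39\right) = -6006$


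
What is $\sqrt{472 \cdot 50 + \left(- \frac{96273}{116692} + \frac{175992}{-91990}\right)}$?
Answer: $\frac{\sqrt{169943685701865137143955}}{2683624270} \approx 153.61$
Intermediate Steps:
$\sqrt{472 \cdot 50 + \left(- \frac{96273}{116692} + \frac{175992}{-91990}\right)} = \sqrt{23600 + \left(\left(-96273\right) \frac{1}{116692} + 175992 \left(- \frac{1}{91990}\right)\right)} = \sqrt{23600 - \frac{14696505867}{5367248540}} = \sqrt{\frac{126652369038133}{5367248540}} = \frac{\sqrt{169943685701865137143955}}{2683624270}$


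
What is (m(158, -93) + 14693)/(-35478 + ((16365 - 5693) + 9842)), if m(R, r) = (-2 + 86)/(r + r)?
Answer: -151823/154628 ≈ -0.98186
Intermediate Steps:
m(R, r) = 42/r (m(R, r) = 84/((2*r)) = 84*(1/(2*r)) = 42/r)
(m(158, -93) + 14693)/(-35478 + ((16365 - 5693) + 9842)) = (42/(-93) + 14693)/(-35478 + ((16365 - 5693) + 9842)) = (42*(-1/93) + 14693)/(-35478 + (10672 + 9842)) = (-14/31 + 14693)/(-35478 + 20514) = (455469/31)/(-14964) = (455469/31)*(-1/14964) = -151823/154628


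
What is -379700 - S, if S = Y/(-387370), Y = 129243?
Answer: -147084259757/387370 ≈ -3.7970e+5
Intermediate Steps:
S = -129243/387370 (S = 129243/(-387370) = 129243*(-1/387370) = -129243/387370 ≈ -0.33364)
-379700 - S = -379700 - 1*(-129243/387370) = -379700 + 129243/387370 = -147084259757/387370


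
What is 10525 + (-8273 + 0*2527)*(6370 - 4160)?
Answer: -18272805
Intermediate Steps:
10525 + (-8273 + 0*2527)*(6370 - 4160) = 10525 + (-8273 + 0)*2210 = 10525 - 8273*2210 = 10525 - 18283330 = -18272805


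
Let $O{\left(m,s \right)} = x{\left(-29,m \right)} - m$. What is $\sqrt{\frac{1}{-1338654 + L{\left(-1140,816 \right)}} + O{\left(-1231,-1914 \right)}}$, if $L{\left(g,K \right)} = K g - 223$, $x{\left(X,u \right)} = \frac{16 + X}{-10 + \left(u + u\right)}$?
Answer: $\frac{\sqrt{9683015535419059472658}}{2804628612} \approx 35.086$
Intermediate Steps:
$x{\left(X,u \right)} = \frac{16 + X}{-10 + 2 u}$
$L{\left(g,K \right)} = -223 + K g$
$O{\left(m,s \right)} = - m - \frac{13}{2 \left(-5 + m\right)}$ ($O{\left(m,s \right)} = \frac{16 - 29}{2 \left(-5 + m\right)} - m = \frac{1}{2} \frac{1}{-5 + m} \left(-13\right) - m = - \frac{13}{2 \left(-5 + m\right)} - m = - m - \frac{13}{2 \left(-5 + m\right)}$)
$\sqrt{\frac{1}{-1338654 + L{\left(-1140,816 \right)}} + O{\left(-1231,-1914 \right)}} = \sqrt{\frac{1}{-1338654 + \left(-223 + 816 \left(-1140\right)\right)} + \frac{- \frac{13}{2} - - 1231 \left(-5 - 1231\right)}{-5 - 1231}} = \sqrt{\frac{1}{-1338654 - 930463} + \frac{- \frac{13}{2} - \left(-1231\right) \left(-1236\right)}{-1236}} = \sqrt{\frac{1}{-1338654 - 930463} - \frac{- \frac{13}{2} - 1521516}{1236}} = \sqrt{\frac{1}{-2269117} - - \frac{3043045}{2472}} = \sqrt{- \frac{1}{2269117} + \frac{3043045}{2472}} = \sqrt{\frac{6905025138793}{5609257224}} = \frac{\sqrt{9683015535419059472658}}{2804628612}$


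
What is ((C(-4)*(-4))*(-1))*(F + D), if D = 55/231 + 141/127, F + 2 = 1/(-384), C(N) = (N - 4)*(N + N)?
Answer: -148902/889 ≈ -167.49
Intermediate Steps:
C(N) = 2*N*(-4 + N) (C(N) = (-4 + N)*(2*N) = 2*N*(-4 + N))
F = -769/384 (F = -2 + 1/(-384) = -2 - 1/384 = -769/384 ≈ -2.0026)
D = 3596/2667 (D = 55*(1/231) + 141*(1/127) = 5/21 + 141/127 = 3596/2667 ≈ 1.3483)
((C(-4)*(-4))*(-1))*(F + D) = (((2*(-4)*(-4 - 4))*(-4))*(-1))*(-769/384 + 3596/2667) = (((2*(-4)*(-8))*(-4))*(-1))*(-74451/113792) = ((64*(-4))*(-1))*(-74451/113792) = -256*(-1)*(-74451/113792) = 256*(-74451/113792) = -148902/889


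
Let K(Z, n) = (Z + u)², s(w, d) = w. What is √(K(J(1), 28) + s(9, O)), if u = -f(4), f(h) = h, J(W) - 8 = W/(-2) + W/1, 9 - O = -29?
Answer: 3*√13/2 ≈ 5.4083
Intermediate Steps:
O = 38 (O = 9 - 1*(-29) = 9 + 29 = 38)
J(W) = 8 + W/2 (J(W) = 8 + (W/(-2) + W/1) = 8 + (W*(-½) + W*1) = 8 + (-W/2 + W) = 8 + W/2)
u = -4 (u = -1*4 = -4)
K(Z, n) = (-4 + Z)² (K(Z, n) = (Z - 4)² = (-4 + Z)²)
√(K(J(1), 28) + s(9, O)) = √((-4 + (8 + (½)*1))² + 9) = √((-4 + (8 + ½))² + 9) = √((-4 + 17/2)² + 9) = √((9/2)² + 9) = √(81/4 + 9) = √(117/4) = 3*√13/2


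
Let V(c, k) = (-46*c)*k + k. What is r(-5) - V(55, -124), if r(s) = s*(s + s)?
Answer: -313546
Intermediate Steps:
V(c, k) = k - 46*c*k (V(c, k) = -46*c*k + k = k - 46*c*k)
r(s) = 2*s² (r(s) = s*(2*s) = 2*s²)
r(-5) - V(55, -124) = 2*(-5)² - (-124)*(1 - 46*55) = 2*25 - (-124)*(1 - 2530) = 50 - (-124)*(-2529) = 50 - 1*313596 = 50 - 313596 = -313546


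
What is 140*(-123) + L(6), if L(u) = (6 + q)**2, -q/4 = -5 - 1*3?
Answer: -15776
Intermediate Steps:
q = 32 (q = -4*(-5 - 1*3) = -4*(-5 - 3) = -4*(-8) = 32)
L(u) = 1444 (L(u) = (6 + 32)**2 = 38**2 = 1444)
140*(-123) + L(6) = 140*(-123) + 1444 = -17220 + 1444 = -15776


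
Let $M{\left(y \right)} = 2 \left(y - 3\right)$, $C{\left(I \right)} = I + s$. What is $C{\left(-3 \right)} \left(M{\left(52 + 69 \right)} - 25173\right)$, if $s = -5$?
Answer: $199496$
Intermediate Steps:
$C{\left(I \right)} = -5 + I$ ($C{\left(I \right)} = I - 5 = -5 + I$)
$M{\left(y \right)} = -6 + 2 y$ ($M{\left(y \right)} = 2 \left(-3 + y\right) = -6 + 2 y$)
$C{\left(-3 \right)} \left(M{\left(52 + 69 \right)} - 25173\right) = \left(-5 - 3\right) \left(\left(-6 + 2 \left(52 + 69\right)\right) - 25173\right) = - 8 \left(\left(-6 + 2 \cdot 121\right) - 25173\right) = - 8 \left(\left(-6 + 242\right) - 25173\right) = - 8 \left(236 - 25173\right) = \left(-8\right) \left(-24937\right) = 199496$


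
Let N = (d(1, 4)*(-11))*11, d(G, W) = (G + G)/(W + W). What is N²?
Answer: 14641/16 ≈ 915.06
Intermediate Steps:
d(G, W) = G/W (d(G, W) = (2*G)/((2*W)) = (2*G)*(1/(2*W)) = G/W)
N = -121/4 (N = ((1/4)*(-11))*11 = ((1*(¼))*(-11))*11 = ((¼)*(-11))*11 = -11/4*11 = -121/4 ≈ -30.250)
N² = (-121/4)² = 14641/16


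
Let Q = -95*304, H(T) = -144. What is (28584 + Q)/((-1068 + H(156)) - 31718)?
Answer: 4/445 ≈ 0.0089888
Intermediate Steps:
Q = -28880
(28584 + Q)/((-1068 + H(156)) - 31718) = (28584 - 28880)/((-1068 - 144) - 31718) = -296/(-1212 - 31718) = -296/(-32930) = -296*(-1/32930) = 4/445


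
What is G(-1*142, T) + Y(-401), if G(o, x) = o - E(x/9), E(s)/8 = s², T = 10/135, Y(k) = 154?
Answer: 708556/59049 ≈ 11.999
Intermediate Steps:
T = 2/27 (T = 10*(1/135) = 2/27 ≈ 0.074074)
E(s) = 8*s²
G(o, x) = o - 8*x²/81 (G(o, x) = o - 8*(x/9)² = o - 8*x²/81)
G(-1*142, T) + Y(-401) = (-1*142 - 8*(2/27)²/81) + 154 = (-142 - 8/81*4/729) + 154 = (-142 - 32/59049) + 154 = -8384990/59049 + 154 = 708556/59049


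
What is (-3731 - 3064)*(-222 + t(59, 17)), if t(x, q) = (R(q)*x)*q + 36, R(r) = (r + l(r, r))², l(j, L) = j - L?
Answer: -1968382395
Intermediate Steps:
R(r) = r² (R(r) = (r + (r - r))² = (r + 0)² = r²)
t(x, q) = 36 + x*q³ (t(x, q) = (q²*x)*q + 36 = (x*q²)*q + 36 = x*q³ + 36 = 36 + x*q³)
(-3731 - 3064)*(-222 + t(59, 17)) = (-3731 - 3064)*(-222 + (36 + 59*17³)) = -6795*(-222 + (36 + 59*4913)) = -6795*(-222 + (36 + 289867)) = -6795*(-222 + 289903) = -6795*289681 = -1968382395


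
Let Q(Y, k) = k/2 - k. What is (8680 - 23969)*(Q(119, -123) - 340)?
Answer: 8515973/2 ≈ 4.2580e+6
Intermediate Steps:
Q(Y, k) = -k/2 (Q(Y, k) = k*(½) - k = k/2 - k = -k/2)
(8680 - 23969)*(Q(119, -123) - 340) = (8680 - 23969)*(-½*(-123) - 340) = -15289*(123/2 - 340) = -15289*(-557/2) = 8515973/2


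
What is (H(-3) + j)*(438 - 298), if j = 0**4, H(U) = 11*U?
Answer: -4620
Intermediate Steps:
j = 0
(H(-3) + j)*(438 - 298) = (11*(-3) + 0)*(438 - 298) = (-33 + 0)*140 = -33*140 = -4620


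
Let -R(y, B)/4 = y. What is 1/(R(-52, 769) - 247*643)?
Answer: -1/158613 ≈ -6.3047e-6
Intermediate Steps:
R(y, B) = -4*y
1/(R(-52, 769) - 247*643) = 1/(-4*(-52) - 247*643) = 1/(208 - 158821) = 1/(-158613) = -1/158613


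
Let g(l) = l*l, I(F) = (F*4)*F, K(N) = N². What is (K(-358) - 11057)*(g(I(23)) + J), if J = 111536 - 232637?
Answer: 510159664985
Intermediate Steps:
I(F) = 4*F² (I(F) = (4*F)*F = 4*F²)
g(l) = l²
J = -121101
(K(-358) - 11057)*(g(I(23)) + J) = ((-358)² - 11057)*((4*23²)² - 121101) = (128164 - 11057)*((4*529)² - 121101) = 117107*(2116² - 121101) = 117107*(4477456 - 121101) = 117107*4356355 = 510159664985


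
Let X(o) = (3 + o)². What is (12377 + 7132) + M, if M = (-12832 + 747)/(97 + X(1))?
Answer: 2192432/113 ≈ 19402.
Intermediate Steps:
M = -12085/113 (M = (-12832 + 747)/(97 + (3 + 1)²) = -12085/(97 + 4²) = -12085/(97 + 16) = -12085/113 ≈ -106.95)
(12377 + 7132) + M = (12377 + 7132) - 12085/113 = 19509 - 12085/113 = 2192432/113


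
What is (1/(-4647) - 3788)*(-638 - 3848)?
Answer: 78966326782/4647 ≈ 1.6993e+7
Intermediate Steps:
(1/(-4647) - 3788)*(-638 - 3848) = (-1/4647 - 3788)*(-4486) = -17602837/4647*(-4486) = 78966326782/4647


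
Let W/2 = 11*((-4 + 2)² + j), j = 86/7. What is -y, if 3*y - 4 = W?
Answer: -2536/21 ≈ -120.76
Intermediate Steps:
j = 86/7 (j = 86*(⅐) = 86/7 ≈ 12.286)
W = 2508/7 (W = 2*(11*((-4 + 2)² + 86/7)) = 2*(11*((-2)² + 86/7)) = 2*(11*(4 + 86/7)) = 2*(11*(114/7)) = 2*(1254/7) = 2508/7 ≈ 358.29)
y = 2536/21 (y = 4/3 + (⅓)*(2508/7) = 4/3 + 836/7 = 2536/21 ≈ 120.76)
-y = -1*2536/21 = -2536/21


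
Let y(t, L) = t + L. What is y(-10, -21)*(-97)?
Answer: 3007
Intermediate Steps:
y(t, L) = L + t
y(-10, -21)*(-97) = (-21 - 10)*(-97) = -31*(-97) = 3007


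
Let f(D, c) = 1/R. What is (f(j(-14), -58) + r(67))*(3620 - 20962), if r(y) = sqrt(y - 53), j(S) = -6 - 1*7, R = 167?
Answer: -17342/167 - 17342*sqrt(14) ≈ -64992.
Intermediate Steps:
j(S) = -13 (j(S) = -6 - 7 = -13)
r(y) = sqrt(-53 + y)
f(D, c) = 1/167
(f(j(-14), -58) + r(67))*(3620 - 20962) = (1/167 + sqrt(-53 + 67))*(3620 - 20962) = (1/167 + sqrt(14))*(-17342) = -17342/167 - 17342*sqrt(14)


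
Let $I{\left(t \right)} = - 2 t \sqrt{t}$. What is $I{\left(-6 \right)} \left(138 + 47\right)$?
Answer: $2220 i \sqrt{6} \approx 5437.9 i$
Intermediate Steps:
$I{\left(t \right)} = - 2 t^{\frac{3}{2}}$
$I{\left(-6 \right)} \left(138 + 47\right) = - 2 \left(-6\right)^{\frac{3}{2}} \left(138 + 47\right) = - 2 \left(- 6 i \sqrt{6}\right) 185 = 12 i \sqrt{6} \cdot 185 = 2220 i \sqrt{6}$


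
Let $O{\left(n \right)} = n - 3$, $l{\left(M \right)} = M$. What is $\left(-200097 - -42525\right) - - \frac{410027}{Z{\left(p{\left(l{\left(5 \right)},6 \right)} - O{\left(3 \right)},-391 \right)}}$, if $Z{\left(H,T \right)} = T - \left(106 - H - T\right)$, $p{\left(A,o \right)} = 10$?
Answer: $- \frac{138758243}{878} \approx -1.5804 \cdot 10^{5}$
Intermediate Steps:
$O{\left(n \right)} = -3 + n$ ($O{\left(n \right)} = n - 3 = -3 + n$)
$Z{\left(H,T \right)} = -106 + H + 2 T$ ($Z{\left(H,T \right)} = T + \left(-106 + H + T\right) = -106 + H + 2 T$)
$\left(-200097 - -42525\right) - - \frac{410027}{Z{\left(p{\left(l{\left(5 \right)},6 \right)} - O{\left(3 \right)},-391 \right)}} = \left(-200097 - -42525\right) - - \frac{410027}{-106 + \left(10 - \left(-3 + 3\right)\right) + 2 \left(-391\right)} = \left(-200097 + 42525\right) - - \frac{410027}{-106 + \left(10 - 0\right) - 782} = -157572 - - \frac{410027}{-106 + \left(10 + 0\right) - 782} = -157572 - - \frac{410027}{-106 + 10 - 782} = -157572 - - \frac{410027}{-878} = -157572 - \left(-410027\right) \left(- \frac{1}{878}\right) = -157572 - \frac{410027}{878} = - \frac{138758243}{878}$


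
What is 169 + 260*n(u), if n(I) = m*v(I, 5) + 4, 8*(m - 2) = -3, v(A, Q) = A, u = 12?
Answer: 6279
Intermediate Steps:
m = 13/8 (m = 2 + (⅛)*(-3) = 2 - 3/8 = 13/8 ≈ 1.6250)
n(I) = 4 + 13*I/8 (n(I) = 13*I/8 + 4 = 4 + 13*I/8)
169 + 260*n(u) = 169 + 260*(4 + (13/8)*12) = 169 + 260*(4 + 39/2) = 169 + 260*(47/2) = 169 + 6110 = 6279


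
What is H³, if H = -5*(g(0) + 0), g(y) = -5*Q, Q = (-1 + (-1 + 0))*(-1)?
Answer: 125000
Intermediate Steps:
Q = 2 (Q = (-1 - 1)*(-1) = -2*(-1) = 2)
g(y) = -10 (g(y) = -5*2 = -10)
H = 50 (H = -5*(-10 + 0) = -5*(-10) = 50)
H³ = 50³ = 125000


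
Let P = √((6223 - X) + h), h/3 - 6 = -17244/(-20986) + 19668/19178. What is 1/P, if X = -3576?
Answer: √99442003395592678513/988318383569 ≈ 0.010090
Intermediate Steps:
h = 2368706346/100617377 (h = 18 + 3*(-17244/(-20986) + 19668/19178) = 18 + 3*(-17244*(-1/20986) + 19668*(1/19178)) = 18 + 3*(8622/10493 + 9834/9589) = 18 + 3*(185864520/100617377) = 18 + 557593560/100617377 = 2368706346/100617377 ≈ 23.542)
P = √99442003395592678513/100617377 (P = √((6223 - 1*(-3576)) + 2368706346/100617377) = √((6223 + 3576) + 2368706346/100617377) = √(9799 + 2368706346/100617377) = √(988318383569/100617377) = √99442003395592678513/100617377 ≈ 99.109)
1/P = 1/(√99442003395592678513/100617377) = √99442003395592678513/988318383569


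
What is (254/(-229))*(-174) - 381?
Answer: -43053/229 ≈ -188.00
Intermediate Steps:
(254/(-229))*(-174) - 381 = (254*(-1/229))*(-174) - 381 = -254/229*(-174) - 381 = 44196/229 - 381 = -43053/229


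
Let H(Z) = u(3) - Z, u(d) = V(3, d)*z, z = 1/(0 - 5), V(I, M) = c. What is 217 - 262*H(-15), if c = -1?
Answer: -18827/5 ≈ -3765.4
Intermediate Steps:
V(I, M) = -1
z = -⅕ (z = 1/(-5) = -⅕ ≈ -0.20000)
u(d) = ⅕ (u(d) = -1*(-⅕) = ⅕)
H(Z) = ⅕ - Z
217 - 262*H(-15) = 217 - 262*(⅕ - 1*(-15)) = 217 - 262*(⅕ + 15) = 217 - 262*76/5 = 217 - 19912/5 = -18827/5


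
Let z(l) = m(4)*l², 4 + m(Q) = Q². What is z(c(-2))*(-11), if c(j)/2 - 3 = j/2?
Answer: -2112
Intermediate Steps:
c(j) = 6 + j (c(j) = 6 + 2*(j/2) = 6 + j)
m(Q) = -4 + Q²
z(l) = 12*l² (z(l) = (-4 + 4²)*l² = (-4 + 16)*l² = 12*l²)
z(c(-2))*(-11) = (12*(6 - 2)²)*(-11) = (12*4²)*(-11) = (12*16)*(-11) = 192*(-11) = -2112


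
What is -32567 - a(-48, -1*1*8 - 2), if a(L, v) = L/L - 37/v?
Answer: -325717/10 ≈ -32572.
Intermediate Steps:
a(L, v) = 1 - 37/v
-32567 - a(-48, -1*1*8 - 2) = -32567 - (-37 + (-1*1*8 - 2))/(-1*1*8 - 2) = -32567 - (-37 + (-1*8 - 2))/(-1*8 - 2) = -32567 - (-37 + (-8 - 2))/(-8 - 2) = -32567 - (-37 - 10)/(-10) = -32567 - (-1)*(-47)/10 = -32567 - 1*47/10 = -32567 - 47/10 = -325717/10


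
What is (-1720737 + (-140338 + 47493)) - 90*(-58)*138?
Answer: -1093222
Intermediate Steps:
(-1720737 + (-140338 + 47493)) - 90*(-58)*138 = (-1720737 - 92845) + 5220*138 = -1813582 + 720360 = -1093222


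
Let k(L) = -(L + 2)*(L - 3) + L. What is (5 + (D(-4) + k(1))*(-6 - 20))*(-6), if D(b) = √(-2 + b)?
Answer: 1062 + 156*I*√6 ≈ 1062.0 + 382.12*I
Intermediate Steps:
k(L) = L - (-3 + L)*(2 + L) (k(L) = -(2 + L)*(-3 + L) + L = -(-3 + L)*(2 + L) + L = L - (-3 + L)*(2 + L))
(5 + (D(-4) + k(1))*(-6 - 20))*(-6) = (5 + (√(-2 - 4) + (6 - 1*1² + 2*1))*(-6 - 20))*(-6) = (5 + (√(-6) + (6 - 1*1 + 2))*(-26))*(-6) = (5 + (I*√6 + (6 - 1 + 2))*(-26))*(-6) = (5 + (I*√6 + 7)*(-26))*(-6) = (5 + (7 + I*√6)*(-26))*(-6) = (5 + (-182 - 26*I*√6))*(-6) = (-177 - 26*I*√6)*(-6) = 1062 + 156*I*√6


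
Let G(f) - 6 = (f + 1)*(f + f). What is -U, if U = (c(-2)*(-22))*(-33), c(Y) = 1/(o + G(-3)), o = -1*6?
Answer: -121/2 ≈ -60.500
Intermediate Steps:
G(f) = 6 + 2*f*(1 + f) (G(f) = 6 + (f + 1)*(f + f) = 6 + (1 + f)*(2*f) = 6 + 2*f*(1 + f))
o = -6
c(Y) = 1/12 (c(Y) = 1/(-6 + (6 + 2*(-3) + 2*(-3)²)) = 1/(-6 + (6 - 6 + 2*9)) = 1/(-6 + (6 - 6 + 18)) = 1/(-6 + 18) = 1/12)
U = 121/2 (U = ((1/12)*(-22))*(-33) = -11/6*(-33) = 121/2 ≈ 60.500)
-U = -1*121/2 = -121/2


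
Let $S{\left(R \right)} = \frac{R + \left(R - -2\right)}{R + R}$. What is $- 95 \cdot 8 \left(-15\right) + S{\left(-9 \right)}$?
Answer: $\frac{102608}{9} \approx 11401.0$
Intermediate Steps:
$S{\left(R \right)} = \frac{2 + 2 R}{2 R}$ ($S{\left(R \right)} = \frac{R + \left(R + 2\right)}{2 R} = \left(R + \left(2 + R\right)\right) \frac{1}{2 R} = \left(2 + 2 R\right) \frac{1}{2 R} = \frac{2 + 2 R}{2 R}$)
$- 95 \cdot 8 \left(-15\right) + S{\left(-9 \right)} = - 95 \cdot 8 \left(-15\right) + \frac{1 - 9}{-9} = \left(-95\right) \left(-120\right) - - \frac{8}{9} = 11400 + \frac{8}{9} = \frac{102608}{9}$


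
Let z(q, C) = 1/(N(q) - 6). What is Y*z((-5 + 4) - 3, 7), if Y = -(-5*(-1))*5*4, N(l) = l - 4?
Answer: 50/7 ≈ 7.1429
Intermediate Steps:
N(l) = -4 + l
z(q, C) = 1/(-10 + q) (z(q, C) = 1/((-4 + q) - 6) = 1/(-10 + q))
Y = -100 (Y = -5*5*4 = -1*25*4 = -25*4 = -100)
Y*z((-5 + 4) - 3, 7) = -100/(-10 + ((-5 + 4) - 3)) = -100/(-10 + (-1 - 3)) = -100/(-10 - 4) = -100/(-14) = -100*(-1/14) = 50/7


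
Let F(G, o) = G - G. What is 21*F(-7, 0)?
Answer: 0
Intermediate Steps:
F(G, o) = 0
21*F(-7, 0) = 21*0 = 0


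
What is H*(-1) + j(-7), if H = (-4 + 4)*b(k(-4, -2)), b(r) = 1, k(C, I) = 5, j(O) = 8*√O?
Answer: 8*I*√7 ≈ 21.166*I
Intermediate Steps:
H = 0 (H = (-4 + 4)*1 = 0*1 = 0)
H*(-1) + j(-7) = 0*(-1) + 8*√(-7) = 0 + 8*(I*√7) = 0 + 8*I*√7 = 8*I*√7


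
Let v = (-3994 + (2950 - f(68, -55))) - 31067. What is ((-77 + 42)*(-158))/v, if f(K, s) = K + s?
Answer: -2765/16062 ≈ -0.17215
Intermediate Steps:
v = -32124 (v = (-3994 + (2950 - (68 - 55))) - 31067 = (-3994 + (2950 - 1*13)) - 31067 = (-3994 + (2950 - 13)) - 31067 = (-3994 + 2937) - 31067 = -1057 - 31067 = -32124)
((-77 + 42)*(-158))/v = ((-77 + 42)*(-158))/(-32124) = -35*(-158)*(-1/32124) = 5530*(-1/32124) = -2765/16062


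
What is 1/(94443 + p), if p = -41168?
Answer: 1/53275 ≈ 1.8771e-5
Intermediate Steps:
1/(94443 + p) = 1/(94443 - 41168) = 1/53275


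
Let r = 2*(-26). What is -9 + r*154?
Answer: -8017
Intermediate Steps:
r = -52
-9 + r*154 = -9 - 52*154 = -9 - 8008 = -8017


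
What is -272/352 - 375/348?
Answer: -2361/1276 ≈ -1.8503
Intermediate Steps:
-272/352 - 375/348 = -272*1/352 - 375*1/348 = -17/22 - 125/116 = -2361/1276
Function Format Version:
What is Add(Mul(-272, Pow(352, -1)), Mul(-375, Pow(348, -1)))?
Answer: Rational(-2361, 1276) ≈ -1.8503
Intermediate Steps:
Add(Mul(-272, Pow(352, -1)), Mul(-375, Pow(348, -1))) = Add(Mul(-272, Rational(1, 352)), Mul(-375, Rational(1, 348))) = Add(Rational(-17, 22), Rational(-125, 116)) = Rational(-2361, 1276)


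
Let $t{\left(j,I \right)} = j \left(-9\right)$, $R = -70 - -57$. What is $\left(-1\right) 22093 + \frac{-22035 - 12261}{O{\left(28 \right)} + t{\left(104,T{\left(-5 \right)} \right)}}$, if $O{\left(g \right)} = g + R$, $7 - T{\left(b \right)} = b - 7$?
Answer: $- \frac{6771119}{307} \approx -22056.0$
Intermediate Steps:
$T{\left(b \right)} = 14 - b$ ($T{\left(b \right)} = 7 - \left(b - 7\right) = 7 - \left(-7 + b\right) = 14 - b$)
$R = -13$ ($R = -70 + 57 = -13$)
$t{\left(j,I \right)} = - 9 j$
$O{\left(g \right)} = -13 + g$ ($O{\left(g \right)} = g - 13 = -13 + g$)
$\left(-1\right) 22093 + \frac{-22035 - 12261}{O{\left(28 \right)} + t{\left(104,T{\left(-5 \right)} \right)}} = \left(-1\right) 22093 + \frac{-22035 - 12261}{\left(-13 + 28\right) - 936} = -22093 - \frac{34296}{15 - 936} = -22093 - \frac{34296}{-921} = -22093 - - \frac{11432}{307} = -22093 + \frac{11432}{307} = - \frac{6771119}{307}$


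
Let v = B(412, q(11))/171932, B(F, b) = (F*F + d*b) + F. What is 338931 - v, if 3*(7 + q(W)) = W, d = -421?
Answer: 87409369699/257898 ≈ 3.3893e+5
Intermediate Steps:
q(W) = -7 + W/3
B(F, b) = F + F² - 421*b (B(F, b) = (F*F - 421*b) + F = (F² - 421*b) + F = F + F² - 421*b)
v = 257339/257898 (v = (412 + 412² - 421*(-7 + (⅓)*11))/171932 = (412 + 169744 - 421*(-7 + 11/3))*(1/171932) = (412 + 169744 - 421*(-10/3))*(1/171932) = (412 + 169744 + 4210/3)*(1/171932) = (514678/3)*(1/171932) = 257339/257898 ≈ 0.99783)
338931 - v = 338931 - 1*257339/257898 = 338931 - 257339/257898 = 87409369699/257898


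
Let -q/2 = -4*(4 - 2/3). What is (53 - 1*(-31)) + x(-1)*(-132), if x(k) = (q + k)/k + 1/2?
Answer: 3406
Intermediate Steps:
q = 80/3 (q = -(-8)*(4 - 2/3) = -(-8)*(4 - 2*⅓) = -(-8)*(4 - ⅔) = -(-8)*10/3 = -2*(-40/3) = 80/3 ≈ 26.667)
x(k) = ½ + (80/3 + k)/k (x(k) = (80/3 + k)/k + 1/2 = (80/3 + k)/k + 1*(½) = (80/3 + k)/k + ½ = ½ + (80/3 + k)/k)
(53 - 1*(-31)) + x(-1)*(-132) = (53 - 1*(-31)) + ((⅙)*(160 + 9*(-1))/(-1))*(-132) = (53 + 31) + ((⅙)*(-1)*(160 - 9))*(-132) = 84 + ((⅙)*(-1)*151)*(-132) = 84 - 151/6*(-132) = 84 + 3322 = 3406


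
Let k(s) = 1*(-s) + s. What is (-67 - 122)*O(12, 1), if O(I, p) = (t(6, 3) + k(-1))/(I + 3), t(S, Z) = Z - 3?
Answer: 0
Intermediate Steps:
t(S, Z) = -3 + Z
k(s) = 0 (k(s) = -s + s = 0)
O(I, p) = 0 (O(I, p) = ((-3 + 3) + 0)/(I + 3) = (0 + 0)/(3 + I) = 0/(3 + I) = 0)
(-67 - 122)*O(12, 1) = (-67 - 122)*0 = -189*0 = 0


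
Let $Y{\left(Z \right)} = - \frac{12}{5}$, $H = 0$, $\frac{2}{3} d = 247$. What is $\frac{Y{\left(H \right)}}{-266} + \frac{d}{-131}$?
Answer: $- \frac{491193}{174230} \approx -2.8192$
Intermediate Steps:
$d = \frac{741}{2}$ ($d = \frac{3}{2} \cdot 247 = \frac{741}{2} \approx 370.5$)
$Y{\left(Z \right)} = - \frac{12}{5}$ ($Y{\left(Z \right)} = \left(-12\right) \frac{1}{5} = - \frac{12}{5}$)
$\frac{Y{\left(H \right)}}{-266} + \frac{d}{-131} = - \frac{12}{5 \left(-266\right)} + \frac{741}{2 \left(-131\right)} = \left(- \frac{12}{5}\right) \left(- \frac{1}{266}\right) + \frac{741}{2} \left(- \frac{1}{131}\right) = \frac{6}{665} - \frac{741}{262} = - \frac{491193}{174230}$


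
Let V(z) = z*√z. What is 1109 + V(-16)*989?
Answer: 1109 - 63296*I ≈ 1109.0 - 63296.0*I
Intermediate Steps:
V(z) = z^(3/2)
1109 + V(-16)*989 = 1109 + (-16)^(3/2)*989 = 1109 - 64*I*989 = 1109 - 63296*I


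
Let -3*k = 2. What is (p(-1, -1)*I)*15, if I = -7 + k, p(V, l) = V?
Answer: 115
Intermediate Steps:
k = -2/3 (k = -1/3*2 = -2/3 ≈ -0.66667)
I = -23/3 (I = -7 - 2/3 = -23/3 ≈ -7.6667)
(p(-1, -1)*I)*15 = -1*(-23/3)*15 = (23/3)*15 = 115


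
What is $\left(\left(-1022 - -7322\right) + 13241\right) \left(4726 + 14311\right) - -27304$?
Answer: $372029321$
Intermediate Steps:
$\left(\left(-1022 - -7322\right) + 13241\right) \left(4726 + 14311\right) - -27304 = \left(\left(-1022 + 7322\right) + 13241\right) 19037 + 27304 = \left(6300 + 13241\right) 19037 + 27304 = 19541 \cdot 19037 + 27304 = 372002017 + 27304 = 372029321$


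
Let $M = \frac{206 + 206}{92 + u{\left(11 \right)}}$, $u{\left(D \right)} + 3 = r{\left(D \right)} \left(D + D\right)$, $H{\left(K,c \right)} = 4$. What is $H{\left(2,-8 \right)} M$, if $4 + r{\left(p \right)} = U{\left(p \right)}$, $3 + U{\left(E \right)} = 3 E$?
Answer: $\frac{1648}{661} \approx 2.4932$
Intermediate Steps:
$U{\left(E \right)} = -3 + 3 E$
$r{\left(p \right)} = -7 + 3 p$ ($r{\left(p \right)} = -4 + \left(-3 + 3 p\right) = -7 + 3 p$)
$u{\left(D \right)} = -3 + 2 D \left(-7 + 3 D\right)$ ($u{\left(D \right)} = -3 + \left(-7 + 3 D\right) \left(D + D\right) = -3 + \left(-7 + 3 D\right) 2 D = -3 + 2 D \left(-7 + 3 D\right)$)
$M = \frac{412}{661}$ ($M = \frac{206 + 206}{92 - \left(3 - 22 \left(-7 + 3 \cdot 11\right)\right)} = \frac{412}{92 - \left(3 - 22 \left(-7 + 33\right)\right)} = \frac{412}{92 - \left(3 - 572\right)} = \frac{412}{92 + \left(-3 + 572\right)} = \frac{412}{92 + 569} = \frac{412}{661} \approx 0.6233$)
$H{\left(2,-8 \right)} M = 4 \cdot \frac{412}{661} = \frac{1648}{661}$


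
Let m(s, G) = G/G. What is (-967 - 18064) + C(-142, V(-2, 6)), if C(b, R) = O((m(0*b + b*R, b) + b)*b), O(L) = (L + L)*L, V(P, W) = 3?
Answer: 801741937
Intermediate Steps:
m(s, G) = 1
O(L) = 2*L² (O(L) = (2*L)*L = 2*L²)
C(b, R) = 2*b²*(1 + b)² (C(b, R) = 2*((1 + b)*b)² = 2*(b*(1 + b))² = 2*(b²*(1 + b)²) = 2*b²*(1 + b)²)
(-967 - 18064) + C(-142, V(-2, 6)) = (-967 - 18064) + 2*(-142)²*(1 - 142)² = -19031 + 2*20164*(-141)² = -19031 + 2*20164*19881 = -19031 + 801760968 = 801741937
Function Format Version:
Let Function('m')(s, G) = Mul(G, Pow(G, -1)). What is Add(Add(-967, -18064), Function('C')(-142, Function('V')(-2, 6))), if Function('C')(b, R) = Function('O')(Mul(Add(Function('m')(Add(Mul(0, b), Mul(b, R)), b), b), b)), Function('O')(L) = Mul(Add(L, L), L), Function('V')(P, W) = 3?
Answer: 801741937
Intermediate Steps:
Function('m')(s, G) = 1
Function('O')(L) = Mul(2, Pow(L, 2)) (Function('O')(L) = Mul(Mul(2, L), L) = Mul(2, Pow(L, 2)))
Function('C')(b, R) = Mul(2, Pow(b, 2), Pow(Add(1, b), 2)) (Function('C')(b, R) = Mul(2, Pow(Mul(Add(1, b), b), 2)) = Mul(2, Pow(Mul(b, Add(1, b)), 2)) = Mul(2, Mul(Pow(b, 2), Pow(Add(1, b), 2))) = Mul(2, Pow(b, 2), Pow(Add(1, b), 2)))
Add(Add(-967, -18064), Function('C')(-142, Function('V')(-2, 6))) = Add(Add(-967, -18064), Mul(2, Pow(-142, 2), Pow(Add(1, -142), 2))) = Add(-19031, Mul(2, 20164, Pow(-141, 2))) = Add(-19031, Mul(2, 20164, 19881)) = Add(-19031, 801760968) = 801741937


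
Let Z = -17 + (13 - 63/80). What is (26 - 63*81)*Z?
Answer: 1944491/80 ≈ 24306.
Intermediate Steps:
Z = -383/80 (Z = -17 + (13 - 63*1/80) = -17 + (13 - 63/80) = -17 + 977/80 = -383/80 ≈ -4.7875)
(26 - 63*81)*Z = (26 - 63*81)*(-383/80) = (26 - 5103)*(-383/80) = -5077*(-383/80) = 1944491/80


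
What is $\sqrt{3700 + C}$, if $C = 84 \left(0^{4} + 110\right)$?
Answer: $2 \sqrt{3235} \approx 113.75$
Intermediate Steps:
$C = 9240$ ($C = 84 \left(0 + 110\right) = 84 \cdot 110 = 9240$)
$\sqrt{3700 + C} = \sqrt{3700 + 9240} = \sqrt{12940} = 2 \sqrt{3235}$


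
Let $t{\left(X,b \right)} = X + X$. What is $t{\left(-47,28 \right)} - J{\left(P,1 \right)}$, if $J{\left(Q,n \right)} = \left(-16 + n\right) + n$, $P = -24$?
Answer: $-80$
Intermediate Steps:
$t{\left(X,b \right)} = 2 X$
$J{\left(Q,n \right)} = -16 + 2 n$
$t{\left(-47,28 \right)} - J{\left(P,1 \right)} = 2 \left(-47\right) - \left(-16 + 2 \cdot 1\right) = -94 - \left(-16 + 2\right) = -94 - -14 = -94 + 14 = -80$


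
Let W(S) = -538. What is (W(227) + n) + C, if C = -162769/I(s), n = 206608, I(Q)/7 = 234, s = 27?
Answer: 337379891/1638 ≈ 2.0597e+5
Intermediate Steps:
I(Q) = 1638 (I(Q) = 7*234 = 1638)
C = -162769/1638 ≈ -99.371
(W(227) + n) + C = (-538 + 206608) - 162769/1638 = 206070 - 162769/1638 = 337379891/1638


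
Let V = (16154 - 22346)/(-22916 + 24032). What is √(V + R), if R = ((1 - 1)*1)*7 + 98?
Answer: √88846/31 ≈ 9.6152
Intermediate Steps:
V = -172/31 (V = -6192/1116 = -6192*1/1116 = -172/31 ≈ -5.5484)
R = 98 (R = (0*1)*7 + 98 = 0*7 + 98 = 0 + 98 = 98)
√(V + R) = √(-172/31 + 98) = √(2866/31) = √88846/31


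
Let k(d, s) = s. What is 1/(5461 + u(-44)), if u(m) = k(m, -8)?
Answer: 1/5453 ≈ 0.00018339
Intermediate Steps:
u(m) = -8
1/(5461 + u(-44)) = 1/(5461 - 8) = 1/5453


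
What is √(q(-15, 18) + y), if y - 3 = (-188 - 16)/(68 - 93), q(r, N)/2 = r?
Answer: I*√471/5 ≈ 4.3405*I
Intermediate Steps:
q(r, N) = 2*r
y = 279/25 (y = 3 + (-188 - 16)/(68 - 93) = 3 - 204/(-25) = 3 - 204*(-1/25) = 3 + 204/25 = 279/25 ≈ 11.160)
√(q(-15, 18) + y) = √(2*(-15) + 279/25) = √(-30 + 279/25) = √(-471/25) = I*√471/5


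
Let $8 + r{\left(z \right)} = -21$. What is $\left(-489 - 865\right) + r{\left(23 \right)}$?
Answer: $-1383$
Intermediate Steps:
$r{\left(z \right)} = -29$ ($r{\left(z \right)} = -8 - 21 = -29$)
$\left(-489 - 865\right) + r{\left(23 \right)} = \left(-489 - 865\right) - 29 = -1354 - 29 = -1383$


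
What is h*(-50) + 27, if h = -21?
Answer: 1077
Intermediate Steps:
h*(-50) + 27 = -21*(-50) + 27 = 1050 + 27 = 1077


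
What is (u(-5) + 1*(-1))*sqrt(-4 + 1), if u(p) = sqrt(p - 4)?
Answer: sqrt(3)*(-3 - I) ≈ -5.1962 - 1.732*I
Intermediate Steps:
u(p) = sqrt(-4 + p)
(u(-5) + 1*(-1))*sqrt(-4 + 1) = (sqrt(-4 - 5) + 1*(-1))*sqrt(-4 + 1) = (sqrt(-9) - 1)*sqrt(-3) = (3*I - 1)*(I*sqrt(3)) = (-1 + 3*I)*(I*sqrt(3)) = I*sqrt(3)*(-1 + 3*I)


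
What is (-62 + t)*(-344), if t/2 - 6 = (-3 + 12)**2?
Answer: -38528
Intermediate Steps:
t = 174 (t = 12 + 2*(-3 + 12)**2 = 12 + 2*9**2 = 12 + 2*81 = 12 + 162 = 174)
(-62 + t)*(-344) = (-62 + 174)*(-344) = 112*(-344) = -38528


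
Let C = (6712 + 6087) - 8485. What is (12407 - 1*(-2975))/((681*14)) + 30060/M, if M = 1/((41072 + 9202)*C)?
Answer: 31078332568304411/4767 ≈ 6.5195e+12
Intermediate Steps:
C = 4314 (C = 12799 - 8485 = 4314)
M = 1/216882036 (M = 1/((41072 + 9202)*4314) = (1/4314)/50274 = (1/50274)*(1/4314) = 1/216882036 ≈ 4.6108e-9)
(12407 - 1*(-2975))/((681*14)) + 30060/M = (12407 - 1*(-2975))/((681*14)) + 30060/(1/216882036) = (12407 + 2975)/9534 + 30060*216882036 = 15382*(1/9534) + 6519474002160 = 7691/4767 + 6519474002160 = 31078332568304411/4767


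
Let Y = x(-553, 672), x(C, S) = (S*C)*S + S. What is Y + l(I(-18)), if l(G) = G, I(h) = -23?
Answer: -249725303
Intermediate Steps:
x(C, S) = S + C*S**2 (x(C, S) = (C*S)*S + S = C*S**2 + S = S + C*S**2)
Y = -249725280 (Y = 672*(1 - 553*672) = 672*(1 - 371616) = 672*(-371615) = -249725280)
Y + l(I(-18)) = -249725280 - 23 = -249725303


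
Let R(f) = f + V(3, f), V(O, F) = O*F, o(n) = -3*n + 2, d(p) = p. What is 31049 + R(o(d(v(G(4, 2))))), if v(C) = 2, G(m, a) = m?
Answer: 31033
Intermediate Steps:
o(n) = 2 - 3*n
V(O, F) = F*O
R(f) = 4*f (R(f) = f + f*3 = f + 3*f = 4*f)
31049 + R(o(d(v(G(4, 2))))) = 31049 + 4*(2 - 3*2) = 31049 + 4*(2 - 6) = 31049 + 4*(-4) = 31049 - 16 = 31033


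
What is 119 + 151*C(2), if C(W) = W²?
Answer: 723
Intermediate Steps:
119 + 151*C(2) = 119 + 151*2² = 119 + 151*4 = 119 + 604 = 723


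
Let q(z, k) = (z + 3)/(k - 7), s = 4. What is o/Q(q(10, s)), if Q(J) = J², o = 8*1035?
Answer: 74520/169 ≈ 440.95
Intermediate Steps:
o = 8280
q(z, k) = (3 + z)/(-7 + k)
o/Q(q(10, s)) = 8280/(((3 + 10)/(-7 + 4))²) = 8280/((13/(-3))²) = 8280/((-⅓*13)²) = 8280/((-13/3)²) = 8280/(169/9) = 8280*(9/169) = 74520/169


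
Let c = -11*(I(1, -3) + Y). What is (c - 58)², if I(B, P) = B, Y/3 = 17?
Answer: 396900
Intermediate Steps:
Y = 51 (Y = 3*17 = 51)
c = -572 (c = -11*(1 + 51) = -11*52 = -572)
(c - 58)² = (-572 - 58)² = (-630)² = 396900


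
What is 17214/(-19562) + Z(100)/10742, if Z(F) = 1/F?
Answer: -9245629619/10506750200 ≈ -0.87997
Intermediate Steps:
17214/(-19562) + Z(100)/10742 = 17214/(-19562) + 1/(100*10742) = 17214*(-1/19562) + (1/100)*(1/10742) = -8607/9781 + 1/1074200 = -9245629619/10506750200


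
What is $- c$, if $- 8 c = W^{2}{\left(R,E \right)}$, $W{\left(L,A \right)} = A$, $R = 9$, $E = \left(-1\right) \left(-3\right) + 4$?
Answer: $\frac{49}{8} \approx 6.125$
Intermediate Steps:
$E = 7$ ($E = 3 + 4 = 7$)
$c = - \frac{49}{8}$ ($c = - \frac{7^{2}}{8} = \left(- \frac{1}{8}\right) 49 = - \frac{49}{8} \approx -6.125$)
$- c = \left(-1\right) \left(- \frac{49}{8}\right) = \frac{49}{8}$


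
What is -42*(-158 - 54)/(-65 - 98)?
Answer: -8904/163 ≈ -54.626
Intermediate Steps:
-42*(-158 - 54)/(-65 - 98) = -(-8904)/(-163) = -(-8904)*(-1)/163 = -42*212/163 = -8904/163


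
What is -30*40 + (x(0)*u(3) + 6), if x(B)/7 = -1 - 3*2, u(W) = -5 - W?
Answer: -802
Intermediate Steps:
x(B) = -49 (x(B) = 7*(-1 - 3*2) = 7*(-1 - 6) = 7*(-7) = -49)
-30*40 + (x(0)*u(3) + 6) = -30*40 + (-49*(-5 - 1*3) + 6) = -1200 + (-49*(-5 - 3) + 6) = -1200 + (-49*(-8) + 6) = -1200 + (392 + 6) = -1200 + 398 = -802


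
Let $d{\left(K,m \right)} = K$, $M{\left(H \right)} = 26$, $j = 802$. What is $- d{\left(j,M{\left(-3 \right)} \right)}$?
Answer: $-802$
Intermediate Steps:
$- d{\left(j,M{\left(-3 \right)} \right)} = \left(-1\right) 802 = -802$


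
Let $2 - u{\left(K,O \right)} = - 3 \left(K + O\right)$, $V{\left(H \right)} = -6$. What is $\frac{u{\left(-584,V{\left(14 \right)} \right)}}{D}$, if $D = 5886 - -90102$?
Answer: $- \frac{442}{23997} \approx -0.018419$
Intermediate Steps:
$u{\left(K,O \right)} = 2 + 3 K + 3 O$ ($u{\left(K,O \right)} = 2 - - 3 \left(K + O\right) = 2 - \left(- 3 K - 3 O\right) = 2 + \left(3 K + 3 O\right) = 2 + 3 K + 3 O$)
$D = 95988$ ($D = 5886 + 90102 = 95988$)
$\frac{u{\left(-584,V{\left(14 \right)} \right)}}{D} = \frac{2 + 3 \left(-584\right) + 3 \left(-6\right)}{95988} = \left(2 - 1752 - 18\right) \frac{1}{95988} = \left(-1768\right) \frac{1}{95988} = - \frac{442}{23997}$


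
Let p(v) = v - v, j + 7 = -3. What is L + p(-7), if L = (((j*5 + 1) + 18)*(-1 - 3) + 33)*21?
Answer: 3297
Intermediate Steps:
j = -10 (j = -7 - 3 = -10)
p(v) = 0
L = 3297 (L = (((-10*5 + 1) + 18)*(-1 - 3) + 33)*21 = (((-50 + 1) + 18)*(-4) + 33)*21 = ((-49 + 18)*(-4) + 33)*21 = (-31*(-4) + 33)*21 = (124 + 33)*21 = 157*21 = 3297)
L + p(-7) = 3297 + 0 = 3297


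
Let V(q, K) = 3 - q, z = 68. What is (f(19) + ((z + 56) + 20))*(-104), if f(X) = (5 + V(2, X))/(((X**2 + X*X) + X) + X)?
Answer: -1422798/95 ≈ -14977.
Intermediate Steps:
f(X) = 6/(2*X + 2*X**2) (f(X) = (5 + (3 - 1*2))/(((X**2 + X*X) + X) + X) = (5 + (3 - 2))/(((X**2 + X**2) + X) + X) = (5 + 1)/((2*X**2 + X) + X) = 6/((X + 2*X**2) + X) = 6/(2*X + 2*X**2))
(f(19) + ((z + 56) + 20))*(-104) = (3/(19*(1 + 19)) + ((68 + 56) + 20))*(-104) = (3*(1/19)/20 + (124 + 20))*(-104) = (3*(1/19)*(1/20) + 144)*(-104) = (3/380 + 144)*(-104) = (54723/380)*(-104) = -1422798/95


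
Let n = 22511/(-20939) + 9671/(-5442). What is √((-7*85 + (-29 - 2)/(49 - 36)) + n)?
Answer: I*√1317159193565334522234/1481350494 ≈ 24.5*I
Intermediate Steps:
n = -325005931/113950038 (n = 22511*(-1/20939) + 9671*(-1/5442) = -22511/20939 - 9671/5442 = -325005931/113950038 ≈ -2.8522)
√((-7*85 + (-29 - 2)/(49 - 36)) + n) = √((-7*85 + (-29 - 2)/(49 - 36)) - 325005931/113950038) = √((-595 - 31/13) - 325005931/113950038) = √(-7766/13 - 325005931/113950038) = √(-889161072211/1481350494) = I*√1317159193565334522234/1481350494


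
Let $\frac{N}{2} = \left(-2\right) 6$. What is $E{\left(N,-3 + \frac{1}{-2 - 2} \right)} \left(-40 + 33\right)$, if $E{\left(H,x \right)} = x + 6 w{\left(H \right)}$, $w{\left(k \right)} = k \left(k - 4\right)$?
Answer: $- \frac{112805}{4} \approx -28201.0$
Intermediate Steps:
$w{\left(k \right)} = k \left(-4 + k\right)$
$N = -24$ ($N = 2 \left(\left(-2\right) 6\right) = 2 \left(-12\right) = -24$)
$E{\left(H,x \right)} = x + 6 H \left(-4 + H\right)$
$E{\left(N,-3 + \frac{1}{-2 - 2} \right)} \left(-40 + 33\right) = \left(\left(-3 + \frac{1}{-2 - 2}\right) + 6 \left(-24\right) \left(-4 - 24\right)\right) \left(-40 + 33\right) = \left(\left(-3 + \frac{1}{-4}\right) + 6 \left(-24\right) \left(-28\right)\right) \left(-7\right) = \left(\left(-3 - \frac{1}{4}\right) + 4032\right) \left(-7\right) = \left(- \frac{13}{4} + 4032\right) \left(-7\right) = \frac{16115}{4} \left(-7\right) = - \frac{112805}{4}$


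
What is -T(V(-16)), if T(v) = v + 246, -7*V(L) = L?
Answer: -1738/7 ≈ -248.29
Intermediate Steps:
V(L) = -L/7
T(v) = 246 + v
-T(V(-16)) = -(246 - ⅐*(-16)) = -(246 + 16/7) = -1*1738/7 = -1738/7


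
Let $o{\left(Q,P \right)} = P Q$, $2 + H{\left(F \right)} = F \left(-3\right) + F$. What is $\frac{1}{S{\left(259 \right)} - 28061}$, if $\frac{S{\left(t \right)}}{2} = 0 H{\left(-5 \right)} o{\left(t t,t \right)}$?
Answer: $- \frac{1}{28061} \approx -3.5637 \cdot 10^{-5}$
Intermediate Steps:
$H{\left(F \right)} = -2 - 2 F$ ($H{\left(F \right)} = -2 + \left(F \left(-3\right) + F\right) = -2 + \left(- 3 F + F\right) = -2 - 2 F$)
$S{\left(t \right)} = 0$ ($S{\left(t \right)} = 2 \cdot 0 \left(-2 - -10\right) t t t = 2 \cdot 0 \left(-2 + 10\right) t t^{2} = 2 \cdot 0 \cdot 8 t^{3} = 2 \cdot 0 t^{3} = 2 \cdot 0 = 0$)
$\frac{1}{S{\left(259 \right)} - 28061} = \frac{1}{0 - 28061} = \frac{1}{-28061} = - \frac{1}{28061}$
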